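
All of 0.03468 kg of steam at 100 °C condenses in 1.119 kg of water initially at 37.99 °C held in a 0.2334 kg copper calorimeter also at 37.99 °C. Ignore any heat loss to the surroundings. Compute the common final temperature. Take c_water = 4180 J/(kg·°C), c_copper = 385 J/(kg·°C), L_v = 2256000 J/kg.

Conservation of energy gives ΣQ = 0:
latent heat released on condensation: 0.03468·2256000 = 78238; condensed water 100 °C→T: 144.96(T − 100); original water: 4677.4(T − 37.99); copper cup: 0.2334·385·(T − 37.99) = 89.86(T − 37.99)
4912.2 T = 78238 + 14496 + 181109 = 273843
T ≈ 55.75 °C, under the boiling point, so the assumption holds.

T_f ≈ 55.7 °C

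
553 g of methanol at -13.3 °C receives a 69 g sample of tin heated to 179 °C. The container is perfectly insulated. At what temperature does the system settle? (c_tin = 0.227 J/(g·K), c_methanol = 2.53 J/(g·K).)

T_f ≈ -11.2 °C

Set heat shed by the hot body equal to heat absorbed by the cold body:
69*0.227*(179 − T) = 553*2.53*(T − (-13.3))
15.66(179 − T) = 1399.1(T − (-13.3))
1414.8 T = -15804  ⇒  T ≈ -11.17 °C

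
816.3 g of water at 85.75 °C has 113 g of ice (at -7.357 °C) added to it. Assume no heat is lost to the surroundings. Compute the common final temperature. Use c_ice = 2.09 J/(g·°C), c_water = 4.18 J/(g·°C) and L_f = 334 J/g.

T_f ≈ 65.2 °C

Heat gained plus heat lost sum to zero:
warm ice to 0 °C: 113×2.09×(0 − (-7.357)) = 1737.5; fusion: m_ice L_f = 113×334 = 37742; warm the meltwater: 472.34 T; water: 3412.1(T − 85.75)
3884.5 T = 292590 − 39480 = 253111
T ≈ 65.16 °C (positive, so assuming full melt was valid).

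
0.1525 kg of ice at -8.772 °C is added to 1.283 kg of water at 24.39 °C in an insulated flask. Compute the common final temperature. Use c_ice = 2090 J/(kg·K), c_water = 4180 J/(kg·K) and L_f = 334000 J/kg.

Energy balance with sensible and latent terms:
warm ice to 0 °C: 0.1525·2090·(0 − (-8.772)) = 2795.9; latent heat to melt: 0.1525·334000 = 50935; warm the meltwater: 637.45 T; water: 5362.9(T − 24.39)
6000.4 T = 130802 − 53731 = 77071
T ≈ 12.84 °C — above 0 °C, consistent with complete melting.

T_f ≈ 12.8 °C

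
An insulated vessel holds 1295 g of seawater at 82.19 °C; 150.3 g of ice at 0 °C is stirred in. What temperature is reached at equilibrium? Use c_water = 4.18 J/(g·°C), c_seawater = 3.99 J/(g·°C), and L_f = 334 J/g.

Heat gained plus heat lost sum to zero:
melt ice: 150.3×334 = 50200; meltwater 0→T: 150.3×4.18×T = 628.25 T; seawater cools: 1295×3.99×(T − 82.19) = 5167.1(T − 82.19)
5795.3 T = 424680 − 50200 = 374480
T ≈ 64.62 °C. Since T > 0 °C, the all-ice-melts assumption holds.

T_f ≈ 64.6 °C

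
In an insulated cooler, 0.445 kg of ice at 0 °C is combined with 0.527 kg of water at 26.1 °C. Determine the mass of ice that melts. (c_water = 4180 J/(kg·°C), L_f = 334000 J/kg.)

m_melted ≈ 0.172 kg

Water can give up m c ΔT = 0.527×4180×26.1 = 57495 J before reaching 0 °C.
Melting all 0.445 kg of ice would need 0.445×334000 = 148630 J.
57495 J < 148630 J, so only part of the ice melts and the system sits at 0 °C.
Mass melted = 57495/334000 ≈ 0.1721 kg.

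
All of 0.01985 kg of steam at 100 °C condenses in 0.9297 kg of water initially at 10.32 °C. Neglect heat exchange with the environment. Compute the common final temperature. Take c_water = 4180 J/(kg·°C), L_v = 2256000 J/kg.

Taking heat into each body as positive, Σ m c ΔT = 0:
condense steam: −0.01985×2256000 = −44782
  condensate cools 100→T: 0.01985×4180×(T − 100) = 82.97(T − 100)
  water warms: 0.9297×4180×(T − 10.32) = 3886.1(T − 10.32)
3969.1 T = 44782 + 8297.3 + 40105 = 93184
T ≈ 23.48 °C, under the boiling point, so the assumption holds.

T_f ≈ 23.5 °C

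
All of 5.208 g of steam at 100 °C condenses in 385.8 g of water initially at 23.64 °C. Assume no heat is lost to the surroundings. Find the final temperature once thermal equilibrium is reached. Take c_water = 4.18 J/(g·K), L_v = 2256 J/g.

T_f ≈ 31.8 °C

Sum of m c ΔT and latent-heat terms is zero:
condense steam: −5.208·2256 = −11749
  condensate cools 100→T: 5.208·4.18·(T − 100) = 21.77(T − 100)
  water warms: 385.8·4.18·(T − 23.64) = 1612.6(T − 23.64)
1634.4 T = 11749 + 2176.9 + 38123 = 52049
T ≈ 31.85 °C, under the boiling point, so the assumption holds.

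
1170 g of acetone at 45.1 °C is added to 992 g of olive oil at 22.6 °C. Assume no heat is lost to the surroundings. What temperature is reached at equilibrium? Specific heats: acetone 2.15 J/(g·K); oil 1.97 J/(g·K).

Conservation of energy gives ΣQ = 0:
1170·2.15·(T − 45.1) + 992·1.97·(T − 22.6) = 0
2515.5(T − 45.1) + 1954.2(T − 22.6) = 0
(2515.5 + 1954.2) T = 2515.5·45.1 + 1954.2·22.6
T = 157615/4469.7 ≈ 35.26 °C

T_f ≈ 35.3 °C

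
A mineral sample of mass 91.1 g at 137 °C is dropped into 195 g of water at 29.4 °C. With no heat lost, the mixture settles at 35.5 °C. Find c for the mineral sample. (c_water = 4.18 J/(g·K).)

c ≈ 0.538 J/(g·K)

Heat gained plus heat lost sum to zero:
91.1×c×(35.5 − 137) + 195×4.18×(35.5 − 29.4) = 0
-9246.6 c = -4972.1
c = -4972.1/-9246.6 ≈ 0.5377 J/(g·K)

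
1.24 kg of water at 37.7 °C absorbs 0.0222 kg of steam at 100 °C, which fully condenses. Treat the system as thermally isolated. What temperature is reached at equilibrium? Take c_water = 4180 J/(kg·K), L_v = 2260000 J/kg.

Heat gained plus heat lost sum to zero:
condense steam: −0.0222×2260000 = −50172
  condensed water 100 °C→T: 92.8(T − 100)
  water warms: 1.24×4180×(T − 37.7) = 5183.2(T − 37.7)
5276 T = 50172 + 9279.6 + 195407 = 254858
T ≈ 48.31 °C (< 100 °C, so full condensation is consistent).

T_f ≈ 48.3 °C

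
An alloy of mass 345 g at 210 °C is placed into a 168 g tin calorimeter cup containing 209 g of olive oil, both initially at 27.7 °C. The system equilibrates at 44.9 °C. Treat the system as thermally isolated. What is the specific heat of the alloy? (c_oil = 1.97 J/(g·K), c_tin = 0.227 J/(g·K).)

c ≈ 0.136 J/(g·K)

Net heat exchanged in the isolated system is zero:
345·c·(44.9 − 210) + 209·1.97·(44.9 − 27.7) + 168·0.227·(44.9 − 27.7) = 0
-56960 c = -7737.7
c = -7737.7/-56960 ≈ 0.1358 J/(g·K)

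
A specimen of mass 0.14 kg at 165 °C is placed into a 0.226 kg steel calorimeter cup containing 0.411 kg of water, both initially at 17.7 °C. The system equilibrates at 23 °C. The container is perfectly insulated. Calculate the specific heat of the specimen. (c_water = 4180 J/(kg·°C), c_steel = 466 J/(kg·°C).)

c ≈ 486 J/(kg·°C)

Conservation of energy gives ΣQ = 0:
0.14·c·(23 − 165) + 0.411·4180·(23 − 17.7) + 0.226·466·(23 − 17.7) = 0
-19.88 c = -9663.5
c = -9663.5/-19.88 ≈ 486.1 J/(kg·°C)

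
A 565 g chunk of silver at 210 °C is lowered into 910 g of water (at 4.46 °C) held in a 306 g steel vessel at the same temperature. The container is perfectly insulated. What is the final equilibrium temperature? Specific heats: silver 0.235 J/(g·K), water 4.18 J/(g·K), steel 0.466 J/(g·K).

T_f ≈ 11.2 °C

T_f is the heat-capacity-weighted average of the initial temperatures:
T_f = (132.78*210 + 3803.8*4.46 + 142.6*4.46) / (132.78 + 3803.8 + 142.6)
    = 45484 / 4079.2 ≈ 11.15 °C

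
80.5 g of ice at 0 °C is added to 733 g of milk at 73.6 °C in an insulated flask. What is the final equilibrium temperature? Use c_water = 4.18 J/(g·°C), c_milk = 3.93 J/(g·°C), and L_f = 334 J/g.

T_f ≈ 57.5 °C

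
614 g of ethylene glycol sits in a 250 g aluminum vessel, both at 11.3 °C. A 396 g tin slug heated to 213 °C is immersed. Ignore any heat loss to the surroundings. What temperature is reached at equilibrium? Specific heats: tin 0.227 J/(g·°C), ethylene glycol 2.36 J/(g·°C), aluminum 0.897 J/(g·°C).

Heat gained plus heat lost sum to zero:
396*0.227*(T − 213) + 614*2.36*(T − 11.3) + 250*0.897*(T − 11.3) = 0
89.89(T − 213) + 1449(T − 11.3) + 224.25(T − 11.3) = 0
1763.2 T = 38055
T = 38055/1763.2 ≈ 21.58 °C

T_f ≈ 21.6 °C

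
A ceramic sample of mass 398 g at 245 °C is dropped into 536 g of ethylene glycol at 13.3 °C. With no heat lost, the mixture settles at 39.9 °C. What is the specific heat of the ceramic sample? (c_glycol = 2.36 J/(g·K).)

Conservation of energy gives ΣQ = 0:
398×c×(39.9 − 245) + 536×2.36×(39.9 − 13.3) = 0
-81630 c = -33648
c = -33648/-81630 ≈ 0.4122 J/(g·K)

c ≈ 0.412 J/(g·K)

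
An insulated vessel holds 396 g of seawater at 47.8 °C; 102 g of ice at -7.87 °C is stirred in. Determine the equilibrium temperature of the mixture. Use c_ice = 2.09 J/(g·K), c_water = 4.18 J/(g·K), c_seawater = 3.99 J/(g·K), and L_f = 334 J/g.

Energy balance with sensible and latent terms:
ice -7.87→0 °C: 102×2.09×7.87 = 1677.7; melt ice: 102×334 = 34068; warm the meltwater: 426.36 T; seawater cools: 396×3.99×(T − 47.8) = 1580(T − 47.8)
2006.4 T = 75526 − 35746 = 39780
T ≈ 19.83 °C — above 0 °C, consistent with complete melting.

T_f ≈ 19.8 °C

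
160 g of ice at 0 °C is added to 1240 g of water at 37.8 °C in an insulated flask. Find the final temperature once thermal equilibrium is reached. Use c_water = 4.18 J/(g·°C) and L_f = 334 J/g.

Sum of m c ΔT and latent-heat terms is zero:
fusion: m_ice L_f = 160×334 = 53440; meltwater 0→T: 160×4.18×T = 668.8 T; water cools: 1240×4.18×(T − 37.8) = 5183.2(T − 37.8)
5852 T = 195925 − 53440 = 142485
T ≈ 24.35 °C. Since T > 0 °C, the all-ice-melts assumption holds.

T_f ≈ 24.3 °C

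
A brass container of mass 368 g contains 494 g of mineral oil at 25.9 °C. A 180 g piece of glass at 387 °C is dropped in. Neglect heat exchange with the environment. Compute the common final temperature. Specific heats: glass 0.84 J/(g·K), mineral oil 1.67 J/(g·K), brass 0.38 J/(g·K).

T_f ≈ 74.8 °C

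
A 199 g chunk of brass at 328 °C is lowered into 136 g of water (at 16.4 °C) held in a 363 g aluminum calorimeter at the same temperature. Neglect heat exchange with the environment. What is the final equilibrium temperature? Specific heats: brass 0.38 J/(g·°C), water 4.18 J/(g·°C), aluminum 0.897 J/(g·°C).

T_f = Σ m_i c_i T_i / Σ m_i c_i:
T_f = (75.62×328 + 568.48×16.4 + 325.61×16.4) / (75.62 + 568.48 + 325.61)
    = 39466 / 969.71 ≈ 40.70 °C

T_f ≈ 40.7 °C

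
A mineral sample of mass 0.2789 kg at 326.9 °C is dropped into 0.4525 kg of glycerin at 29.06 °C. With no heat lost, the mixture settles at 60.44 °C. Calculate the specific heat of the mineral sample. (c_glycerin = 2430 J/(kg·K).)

c ≈ 464 J/(kg·K)

Energy conservation, ΣQ = 0:
0.2789·c·(60.44 − 326.9) + 0.4525·2430·(60.44 − 29.06) = 0
-74.32 c = -34505
c = -34505/-74.32 ≈ 464.3 J/(kg·K)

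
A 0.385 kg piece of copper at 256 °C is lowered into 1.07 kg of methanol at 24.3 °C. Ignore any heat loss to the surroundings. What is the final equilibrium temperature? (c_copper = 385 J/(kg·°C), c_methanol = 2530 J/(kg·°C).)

T_f ≈ 36.3 °C

Conservation of energy gives ΣQ = 0:
0.385·385·(T − 256) + 1.07·2530·(T − 24.3) = 0
148.22(T − 256) + 2707.1(T − 24.3) = 0
2855.3 T = 103728
T = 103728/2855.3 ≈ 36.33 °C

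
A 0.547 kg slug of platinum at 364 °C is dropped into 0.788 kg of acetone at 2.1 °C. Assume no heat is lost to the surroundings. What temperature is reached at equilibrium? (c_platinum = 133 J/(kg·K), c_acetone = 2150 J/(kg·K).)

T_f is the heat-capacity-weighted average of the initial temperatures:
T_f = (72.75*364 + 1694.2*2.1) / (72.75 + 1694.2)
    = 30039 / 1767 ≈ 17.00 °C

T_f ≈ 17.0 °C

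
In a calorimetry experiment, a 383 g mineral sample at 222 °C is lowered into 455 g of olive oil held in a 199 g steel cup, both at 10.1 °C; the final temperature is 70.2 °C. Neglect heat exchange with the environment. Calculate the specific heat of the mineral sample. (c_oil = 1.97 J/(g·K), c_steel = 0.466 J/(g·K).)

c ≈ 1.02 J/(g·K)

Heat gained plus heat lost sum to zero:
383·c·(70.2 − 222) + 455·1.97·(70.2 − 10.1) + 199·0.466·(70.2 − 10.1) = 0
-58139 c = -59444
c = -59444/-58139 ≈ 1.022 J/(g·K)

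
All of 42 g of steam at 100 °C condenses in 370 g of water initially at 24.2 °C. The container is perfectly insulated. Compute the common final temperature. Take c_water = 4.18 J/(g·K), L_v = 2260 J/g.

T_f ≈ 87.0 °C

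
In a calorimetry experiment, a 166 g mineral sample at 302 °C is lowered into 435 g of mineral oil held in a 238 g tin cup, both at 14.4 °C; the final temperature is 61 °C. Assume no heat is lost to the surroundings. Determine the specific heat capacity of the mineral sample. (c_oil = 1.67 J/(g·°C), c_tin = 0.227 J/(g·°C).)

c ≈ 0.909 J/(g·°C)

Energy conservation, ΣQ = 0:
166×c×(61 − 302) + 435×1.67×(61 − 14.4) + 238×0.227×(61 − 14.4) = 0
-40006 c = -36370
c = -36370/-40006 ≈ 0.9091 J/(g·°C)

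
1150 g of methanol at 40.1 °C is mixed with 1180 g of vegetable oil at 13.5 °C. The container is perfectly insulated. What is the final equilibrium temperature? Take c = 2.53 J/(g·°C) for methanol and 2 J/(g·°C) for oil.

T_f ≈ 28.2 °C

T_f = Σ m_i c_i T_i / Σ m_i c_i:
T_f = (2909.5×40.1 + 2360×13.5) / (2909.5 + 2360)
    = 148531 / 5269.5 ≈ 28.19 °C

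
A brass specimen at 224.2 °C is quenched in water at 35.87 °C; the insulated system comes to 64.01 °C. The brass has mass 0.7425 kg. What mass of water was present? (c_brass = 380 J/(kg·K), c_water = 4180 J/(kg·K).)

m ≈ 0.384 kg

Conservation of energy gives ΣQ = 0:
0.7425×380×(64.01 − 224.2) + m×4180×(64.01 − 35.87) = 0
117625 m = 45198
m = 45198/117625 ≈ 0.3843 kg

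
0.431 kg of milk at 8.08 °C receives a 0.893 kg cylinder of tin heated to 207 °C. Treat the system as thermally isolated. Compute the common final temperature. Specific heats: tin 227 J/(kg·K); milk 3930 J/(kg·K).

T_f ≈ 29.3 °C

With ΣQ=0 the equilibrium temperature is the m·c-weighted mean:
T_f = (202.71×207 + 1693.8×8.08) / (202.71 + 1693.8)
    = 55647 / 1896.5 ≈ 29.34 °C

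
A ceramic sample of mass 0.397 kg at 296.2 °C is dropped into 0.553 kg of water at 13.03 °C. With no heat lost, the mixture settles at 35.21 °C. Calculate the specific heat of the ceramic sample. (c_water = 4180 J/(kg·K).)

c ≈ 495 J/(kg·K)

Heat lost by the ceramic sample = heat gained by the water:
0.397×c×(296.2 − 35.21) = 0.553×4180×(35.21 − 13.03)
103.61 c = 51270  ⇒  c ≈ 494.8 J/(kg·K)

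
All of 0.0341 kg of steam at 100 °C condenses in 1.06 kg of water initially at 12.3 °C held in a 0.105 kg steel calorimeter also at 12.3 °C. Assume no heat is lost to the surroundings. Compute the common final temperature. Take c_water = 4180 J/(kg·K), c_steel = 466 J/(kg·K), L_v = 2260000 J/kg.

Conservation of energy gives ΣQ = 0:
latent heat released on condensation: 0.0341·2260000 = 77066
  condensate cools 100→T: 0.0341·4180·(T − 100) = 142.54(T − 100)
  original water: 4430.8(T − 12.3)
  cup: 48.93(T − 12.3)
4622.3 T = 77066 + 14254 + 55101 = 146420
T ≈ 31.68 °C — below 100 °C, confirming all the steam condensed.

T_f ≈ 31.7 °C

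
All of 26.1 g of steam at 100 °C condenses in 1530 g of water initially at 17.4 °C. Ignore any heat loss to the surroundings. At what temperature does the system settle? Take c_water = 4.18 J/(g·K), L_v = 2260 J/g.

Energy balance with sensible and latent terms:
steam→water at 100 °C releases m L_v = 26.1·2260 = 58986
  condensate cools 100→T: 26.1·4.18·(T − 100) = 109.1(T − 100)
  water warms: 1530·4.18·(T − 17.4) = 6395.4(T − 17.4)
6504.5 T = 58986 + 10910 + 111280 = 181176
T ≈ 27.85 °C — below 100 °C, confirming all the steam condensed.

T_f ≈ 27.9 °C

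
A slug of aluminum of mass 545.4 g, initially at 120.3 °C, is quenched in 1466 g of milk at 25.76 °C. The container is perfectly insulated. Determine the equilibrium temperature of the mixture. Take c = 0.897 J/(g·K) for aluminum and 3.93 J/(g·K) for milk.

T_f ≈ 33.2 °C

Energy conservation, ΣQ = 0:
545.4*0.897*(T − 120.3) + 1466*3.93*(T − 25.76) = 0
6250.6 T = 207267
T ≈ 33.16 °C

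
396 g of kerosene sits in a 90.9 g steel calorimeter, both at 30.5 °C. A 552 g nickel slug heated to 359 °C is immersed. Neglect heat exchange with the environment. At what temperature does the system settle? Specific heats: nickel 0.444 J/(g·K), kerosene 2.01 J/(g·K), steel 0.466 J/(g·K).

Net heat exchanged in the isolated system is zero:
552·0.444·(T − 359) + 396·2.01·(T − 30.5) + 90.9·0.466·(T − 30.5) = 0
1083.4 T = 113555
T = 113555/1083.4 ≈ 104.81 °C

T_f ≈ 104.8 °C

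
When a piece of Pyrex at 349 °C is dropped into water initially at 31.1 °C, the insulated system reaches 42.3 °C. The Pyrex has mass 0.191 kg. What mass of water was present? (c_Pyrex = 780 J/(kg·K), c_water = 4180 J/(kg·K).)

Heat lost by the Pyrex = heat gained by the water:
0.191·780·(349 − 42.3) = m·4180·(42.3 − 31.1)
46816 m = 45692  ⇒  m ≈ 0.976 kg

m ≈ 0.976 kg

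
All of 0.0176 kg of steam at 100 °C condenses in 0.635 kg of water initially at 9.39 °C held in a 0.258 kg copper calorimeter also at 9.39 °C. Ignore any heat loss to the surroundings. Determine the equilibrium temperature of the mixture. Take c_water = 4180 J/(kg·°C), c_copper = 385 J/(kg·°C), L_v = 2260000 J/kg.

T_f ≈ 25.8 °C

Energy balance with sensible and latent terms:
latent heat released on condensation: 0.0176×2260000 = 39776
  condensed water 100 °C→T: 73.57(T − 100)
  original water: 2654.3(T − 9.39)
  cup: 99.33(T − 9.39)
2827.2 T = 39776 + 7356.8 + 25857 = 72989
T ≈ 25.82 °C — below 100 °C, confirming all the steam condensed.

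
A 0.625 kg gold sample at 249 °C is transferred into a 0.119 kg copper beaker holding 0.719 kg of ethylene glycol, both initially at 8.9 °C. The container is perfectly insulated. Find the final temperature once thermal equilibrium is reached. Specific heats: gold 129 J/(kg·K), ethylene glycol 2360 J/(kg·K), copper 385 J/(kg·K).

T_f ≈ 19.5 °C

Conservation of energy gives ΣQ = 0:
0.625×129×(T − 249) + 0.719×2360×(T − 8.9) + 0.119×385×(T − 8.9) = 0
80.62(T − 249) + 1696.8(T − 8.9) + 45.81(T − 8.9) = 0
1823.3 T = 35585
T = 35585/1823.3 ≈ 19.52 °C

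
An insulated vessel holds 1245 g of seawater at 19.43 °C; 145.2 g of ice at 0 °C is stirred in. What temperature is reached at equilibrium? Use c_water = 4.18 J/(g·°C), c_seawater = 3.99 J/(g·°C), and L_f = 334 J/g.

T_f ≈ 8.6 °C

Net heat exchanged in the isolated system is zero:
melt ice: 145.2×334 = 48497
  warm the meltwater: 606.94 T
  seawater: 4967.6(T − 19.43)
5574.5 T = 96519 − 48497 = 48023
T ≈ 8.61 °C — above 0 °C, consistent with complete melting.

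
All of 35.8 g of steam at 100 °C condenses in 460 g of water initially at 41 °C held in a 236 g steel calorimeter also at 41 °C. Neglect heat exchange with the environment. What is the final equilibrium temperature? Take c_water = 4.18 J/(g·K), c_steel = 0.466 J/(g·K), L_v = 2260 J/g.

Setting the total heat transfer to zero:
latent heat released on condensation: 35.8×2260 = 80908
  condensed water 100 °C→T: 149.64(T − 100)
  water warms: 460×4.18×(T − 41) = 1922.8(T − 41)
  steel cup: 236×0.466×(T − 41) = 109.98(T − 41)
2182.4 T = 80908 + 14964 + 83344 = 179216
T ≈ 82.12 °C — below 100 °C, confirming all the steam condensed.

T_f ≈ 82.1 °C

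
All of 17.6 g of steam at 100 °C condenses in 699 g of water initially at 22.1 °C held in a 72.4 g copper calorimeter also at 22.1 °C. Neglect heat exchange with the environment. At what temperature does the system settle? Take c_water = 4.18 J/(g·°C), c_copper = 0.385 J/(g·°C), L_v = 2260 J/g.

Setting the total heat transfer to zero:
latent heat released on condensation: 17.6×2260 = 39776; condensate cools 100→T: 17.6×4.18×(T − 100) = 73.57(T − 100); water warms: 699×4.18×(T − 22.1) = 2921.8(T − 22.1); copper cup: 72.4×0.385×(T − 22.1) = 27.87(T − 22.1)
3023.3 T = 39776 + 7356.8 + 65188 = 112321
T ≈ 37.15 °C (< 100 °C, so full condensation is consistent).

T_f ≈ 37.2 °C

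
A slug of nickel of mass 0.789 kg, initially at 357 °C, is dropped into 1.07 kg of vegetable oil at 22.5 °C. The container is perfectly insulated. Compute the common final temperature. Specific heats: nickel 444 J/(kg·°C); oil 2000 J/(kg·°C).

T_f ≈ 69.6 °C

With ΣQ=0 the equilibrium temperature is the m·c-weighted mean:
T_f = (350.32×357 + 2140×22.5) / (350.32 + 2140)
    = 173213 / 2490.3 ≈ 69.55 °C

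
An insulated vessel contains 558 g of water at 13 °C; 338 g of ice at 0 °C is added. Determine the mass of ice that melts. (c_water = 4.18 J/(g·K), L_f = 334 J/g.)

m_melted ≈ 90.8 g

Heat available from the water dropping to 0 °C: 558·4.18·13 = 30322 J.
To melt every bit of ice: 338·334 = 112892 J.
30322 J < 112892 J, so only part of the ice melts and the system sits at 0 °C.
m_melt = 30322 / L_f = 90.78 g.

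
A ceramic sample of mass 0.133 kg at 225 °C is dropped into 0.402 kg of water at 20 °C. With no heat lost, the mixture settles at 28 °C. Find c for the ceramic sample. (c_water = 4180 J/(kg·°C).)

c ≈ 513 J/(kg·°C)

Heat gained plus heat lost sum to zero:
0.133×c×(28 − 225) + 0.402×4180×(28 − 20) = 0
-26.2 c = -13443
c = -13443/-26.2 ≈ 513.1 J/(kg·°C)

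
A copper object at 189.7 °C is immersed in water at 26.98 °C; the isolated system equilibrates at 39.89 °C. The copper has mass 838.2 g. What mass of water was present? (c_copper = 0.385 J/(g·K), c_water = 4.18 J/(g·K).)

m ≈ 896 g

Setting the total heat transfer to zero:
838.2×0.385×(39.89 − 189.7) + m×4.18×(39.89 − 26.98) = 0
53.96 m = 48345
m = 48345/53.96 ≈ 895.9 g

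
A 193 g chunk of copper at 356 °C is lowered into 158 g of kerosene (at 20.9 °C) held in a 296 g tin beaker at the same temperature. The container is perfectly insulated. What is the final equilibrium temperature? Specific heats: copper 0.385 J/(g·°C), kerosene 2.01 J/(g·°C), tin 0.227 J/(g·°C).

With ΣQ=0 the equilibrium temperature is the m·c-weighted mean:
T_f = (74.31*356 + 317.58*20.9 + 67.19*20.9) / (74.31 + 317.58 + 67.19)
    = 34494 / 459.08 ≈ 75.14 °C

T_f ≈ 75.1 °C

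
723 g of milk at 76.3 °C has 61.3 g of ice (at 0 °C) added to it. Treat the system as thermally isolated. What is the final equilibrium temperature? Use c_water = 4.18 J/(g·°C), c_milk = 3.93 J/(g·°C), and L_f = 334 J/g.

Setting the total heat transfer to zero:
latent heat to melt: 61.3·334 = 20474
  warm the meltwater: 256.23 T
  milk cools: 723·3.93·(T − 76.3) = 2841.4(T − 76.3)
3097.6 T = 216798 − 20474 = 196324
T ≈ 63.38 °C. Since T > 0 °C, the all-ice-melts assumption holds.

T_f ≈ 63.4 °C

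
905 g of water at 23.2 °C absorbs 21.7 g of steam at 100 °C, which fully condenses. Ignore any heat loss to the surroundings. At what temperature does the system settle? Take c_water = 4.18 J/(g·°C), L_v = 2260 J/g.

T_f ≈ 37.7 °C

Setting the total heat transfer to zero:
condense steam: −21.7×2260 = −49042; condensed water 100 °C→T: 90.71(T − 100); water warms: 905×4.18×(T − 23.2) = 3782.9(T − 23.2)
3873.6 T = 49042 + 9070.6 + 87763 = 145876
T ≈ 37.66 °C — below 100 °C, confirming all the steam condensed.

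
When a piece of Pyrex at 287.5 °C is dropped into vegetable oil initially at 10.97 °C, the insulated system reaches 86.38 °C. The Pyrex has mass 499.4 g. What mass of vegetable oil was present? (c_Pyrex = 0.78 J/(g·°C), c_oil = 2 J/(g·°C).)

Taking heat into each body as positive, Σ m c ΔT = 0:
499.4×0.78×(86.38 − 287.5) + m×2×(86.38 − 10.97) = 0
150.82 m = 78343
m = 78343/150.82 ≈ 519.4 g

m ≈ 519 g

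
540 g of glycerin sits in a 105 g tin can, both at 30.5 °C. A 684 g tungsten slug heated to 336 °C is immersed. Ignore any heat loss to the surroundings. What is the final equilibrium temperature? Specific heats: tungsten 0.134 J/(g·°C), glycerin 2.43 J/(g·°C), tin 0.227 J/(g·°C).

T_f ≈ 50.1 °C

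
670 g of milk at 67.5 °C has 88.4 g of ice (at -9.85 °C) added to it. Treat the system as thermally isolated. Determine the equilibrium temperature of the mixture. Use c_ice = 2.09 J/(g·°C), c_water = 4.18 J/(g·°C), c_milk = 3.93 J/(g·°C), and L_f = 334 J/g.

T_f ≈ 48.8 °C

Heat gained plus heat lost sum to zero:
ice -9.85→0 °C: 88.4×2.09×9.85 = 1819.8; fusion: m_ice L_f = 88.4×334 = 29526; meltwater 0→T: 88.4×4.18×T = 369.51 T; milk cools: 670×3.93×(T − 67.5) = 2633.1(T − 67.5)
3002.6 T = 177734 − 31345 = 146389
T ≈ 48.75 °C — above 0 °C, consistent with complete melting.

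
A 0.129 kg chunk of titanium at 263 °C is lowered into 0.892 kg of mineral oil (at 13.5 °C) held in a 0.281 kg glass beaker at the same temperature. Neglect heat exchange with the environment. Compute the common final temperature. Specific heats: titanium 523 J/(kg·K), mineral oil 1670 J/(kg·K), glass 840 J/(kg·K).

T_f ≈ 22.9 °C

Net heat exchanged in the isolated system is zero:
0.129·523·(T − 263) + 0.892·1670·(T − 13.5) + 0.281·840·(T − 13.5) = 0
1793.1 T = 41041
T = 41041 / 1793.1 = 22.9 °C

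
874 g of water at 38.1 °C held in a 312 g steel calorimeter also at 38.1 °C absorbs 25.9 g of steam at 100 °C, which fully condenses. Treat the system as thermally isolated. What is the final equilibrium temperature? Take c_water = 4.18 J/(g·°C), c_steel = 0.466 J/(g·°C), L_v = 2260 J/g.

T_f ≈ 54.8 °C

Heat gained plus heat lost sum to zero:
latent heat released on condensation: 25.9·2260 = 58534; condensate cools 100→T: 25.9·4.18·(T − 100) = 108.26(T − 100); water warms: 874·4.18·(T − 38.1) = 3653.3(T − 38.1); cup: 145.39(T − 38.1)
3907 T = 58534 + 10826 + 144731 = 214091
T ≈ 54.80 °C (< 100 °C, so full condensation is consistent).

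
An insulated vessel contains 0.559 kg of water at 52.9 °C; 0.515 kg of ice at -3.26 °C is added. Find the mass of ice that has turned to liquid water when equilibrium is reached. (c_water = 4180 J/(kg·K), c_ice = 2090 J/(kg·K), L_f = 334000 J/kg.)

Heat available from the water dropping to 0 °C: 0.559·4180·52.9 = 123607 J.
Warming the ice to 0 °C takes 0.515·2090·3.26 = 3508.9 J, leaving 120098 J for melting.
Melting all 0.515 kg of ice would need 0.515·334000 = 172010 J.
120098 J < 172010 J, so only part of the ice melts and the system sits at 0 °C.
Mass melted = 120098/334000 ≈ 0.3596 kg.

m_melted ≈ 0.36 kg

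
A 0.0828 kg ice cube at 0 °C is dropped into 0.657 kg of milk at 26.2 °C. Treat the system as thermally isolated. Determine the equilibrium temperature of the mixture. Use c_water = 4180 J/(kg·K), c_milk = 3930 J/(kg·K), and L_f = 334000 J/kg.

Energy balance with sensible and latent terms:
latent heat to melt: 0.0828×334000 = 27655
  warm the meltwater: 346.1 T
  milk: 2582(T − 26.2)
2928.1 T = 67649 − 27655 = 39993
T ≈ 13.66 °C. Since T > 0 °C, the all-ice-melts assumption holds.

T_f ≈ 13.7 °C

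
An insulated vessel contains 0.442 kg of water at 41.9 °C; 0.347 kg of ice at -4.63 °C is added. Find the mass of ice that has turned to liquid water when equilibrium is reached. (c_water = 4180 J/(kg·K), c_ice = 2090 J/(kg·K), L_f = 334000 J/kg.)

m_melted ≈ 0.222 kg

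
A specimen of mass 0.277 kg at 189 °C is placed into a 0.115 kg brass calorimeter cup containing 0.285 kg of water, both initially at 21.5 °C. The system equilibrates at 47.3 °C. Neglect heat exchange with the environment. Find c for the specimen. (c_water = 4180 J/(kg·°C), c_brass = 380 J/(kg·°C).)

c ≈ 812 J/(kg·°C)

Net heat exchanged in the isolated system is zero:
0.277·c·(47.3 − 189) + 0.285·4180·(47.3 − 21.5) + 0.115·380·(47.3 − 21.5) = 0
-39.25 c = -31863
c = -31863/-39.25 ≈ 811.8 J/(kg·°C)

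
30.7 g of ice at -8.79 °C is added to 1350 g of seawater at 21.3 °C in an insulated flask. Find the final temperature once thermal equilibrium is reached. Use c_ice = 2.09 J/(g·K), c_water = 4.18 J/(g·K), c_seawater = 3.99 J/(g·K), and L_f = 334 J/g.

T_f ≈ 18.8 °C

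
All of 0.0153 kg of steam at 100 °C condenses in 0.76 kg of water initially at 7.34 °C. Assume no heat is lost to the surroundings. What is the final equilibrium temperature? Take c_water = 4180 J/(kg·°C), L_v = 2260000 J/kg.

Conservation of energy gives ΣQ = 0:
condense steam: −0.0153·2260000 = −34578
  condensed water 100 °C→T: 63.95(T − 100)
  original water: 3176.8(T − 7.34)
3240.8 T = 34578 + 6395.4 + 23318 = 64291
T ≈ 19.84 °C — below 100 °C, confirming all the steam condensed.

T_f ≈ 19.8 °C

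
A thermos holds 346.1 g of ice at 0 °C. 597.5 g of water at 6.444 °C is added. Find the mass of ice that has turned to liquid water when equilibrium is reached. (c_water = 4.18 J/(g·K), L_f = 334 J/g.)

Water can give up m c ΔT = 597.5×4.18×6.444 = 16094 J before reaching 0 °C.
To melt every bit of ice: 346.1×334 = 115597 J.
Since 16094 < 115597 J, not all the ice melts; equilibrium is at 0 °C.
m_melted×334 = 16094  ⇒  m_melted ≈ 48.19 g.

m_melted ≈ 48.2 g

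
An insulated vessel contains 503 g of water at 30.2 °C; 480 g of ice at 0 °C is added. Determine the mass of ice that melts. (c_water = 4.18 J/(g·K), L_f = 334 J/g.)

Heat available from the water dropping to 0 °C: 503×4.18×30.2 = 63497 J.
To melt every bit of ice: 480×334 = 160320 J.
That's not enough to melt it all — equilibrium is at 0 °C with ice remaining.
Mass melted = 63497/334 ≈ 190.1 g.

m_melted ≈ 190 g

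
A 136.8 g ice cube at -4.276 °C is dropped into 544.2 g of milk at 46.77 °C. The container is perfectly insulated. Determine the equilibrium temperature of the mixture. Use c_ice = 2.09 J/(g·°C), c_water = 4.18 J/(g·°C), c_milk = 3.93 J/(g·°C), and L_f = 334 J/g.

Setting the total heat transfer to zero:
warm ice to 0 °C: 136.8×2.09×(0 − (-4.276)) = 1222.6; fusion: m_ice L_f = 136.8×334 = 45691; warm the meltwater: 571.82 T; milk: 2138.7(T − 46.77)
2710.5 T = 100027 − 46914 = 53114
T ≈ 19.60 °C. Since T > 0 °C, the all-ice-melts assumption holds.

T_f ≈ 19.6 °C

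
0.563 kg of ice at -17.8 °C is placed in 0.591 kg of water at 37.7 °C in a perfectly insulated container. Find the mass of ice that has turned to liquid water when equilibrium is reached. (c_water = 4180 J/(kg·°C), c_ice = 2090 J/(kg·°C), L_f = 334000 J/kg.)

m_melted ≈ 0.216 kg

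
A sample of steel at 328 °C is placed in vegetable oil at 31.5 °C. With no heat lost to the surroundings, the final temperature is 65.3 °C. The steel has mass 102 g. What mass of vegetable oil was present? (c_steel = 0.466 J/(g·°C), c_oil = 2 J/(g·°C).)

|Q_steel| = |Q_oil|:
102×0.466×(328 − 65.3) = m×2×(65.3 − 31.5)
67.6 m = 12487  ⇒  m ≈ 184.7 g

m ≈ 185 g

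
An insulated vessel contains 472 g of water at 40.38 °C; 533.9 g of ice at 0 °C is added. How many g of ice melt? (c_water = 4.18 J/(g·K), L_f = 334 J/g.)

Water can give up m c ΔT = 472×4.18×40.38 = 79668 J before reaching 0 °C.
To melt every bit of ice: 533.9×334 = 178323 J.
79668 J < 178323 J, so only part of the ice melts and the system sits at 0 °C.
m_melted×334 = 79668  ⇒  m_melted ≈ 238.5 g.

m_melted ≈ 239 g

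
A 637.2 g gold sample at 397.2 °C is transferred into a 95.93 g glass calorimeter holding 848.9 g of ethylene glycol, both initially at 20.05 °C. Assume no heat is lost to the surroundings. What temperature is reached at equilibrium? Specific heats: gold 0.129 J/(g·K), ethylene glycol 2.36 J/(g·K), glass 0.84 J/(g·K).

T_f ≈ 34.4 °C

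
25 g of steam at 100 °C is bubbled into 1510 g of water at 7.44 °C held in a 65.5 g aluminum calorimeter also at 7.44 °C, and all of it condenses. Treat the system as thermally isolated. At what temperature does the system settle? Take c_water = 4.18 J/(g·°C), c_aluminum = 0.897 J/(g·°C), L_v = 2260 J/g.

T_f ≈ 17.7 °C

Conservation of energy gives ΣQ = 0:
latent heat released on condensation: 25×2260 = 56500; condensed water 100 °C→T: 104.5(T − 100); water warms: 1510×4.18×(T − 7.44) = 6311.8(T − 7.44); cup: 58.75(T − 7.44)
6475.1 T = 56500 + 10450 + 47397 = 114347
T ≈ 17.66 °C, under the boiling point, so the assumption holds.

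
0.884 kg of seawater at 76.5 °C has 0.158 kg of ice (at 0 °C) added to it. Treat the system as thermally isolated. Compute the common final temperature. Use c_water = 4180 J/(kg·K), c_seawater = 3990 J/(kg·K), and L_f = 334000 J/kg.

T_f ≈ 51.8 °C

Conservation of energy gives ΣQ = 0:
latent heat to melt: 0.158·334000 = 52772
  warm the meltwater: 660.44 T
  seawater: 3527.2(T − 76.5)
4187.6 T = 269828 − 52772 = 217056
T ≈ 51.83 °C — above 0 °C, consistent with complete melting.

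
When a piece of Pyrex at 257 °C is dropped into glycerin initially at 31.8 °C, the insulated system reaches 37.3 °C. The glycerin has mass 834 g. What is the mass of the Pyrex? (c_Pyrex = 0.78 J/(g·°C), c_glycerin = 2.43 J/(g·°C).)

m ≈ 65 g

Heat gained plus heat lost sum to zero:
m×0.78×(37.3 − 257) + 834×2.43×(37.3 − 31.8) = 0
-171.37 m = -11146
m = -11146/-171.37 ≈ 65.04 g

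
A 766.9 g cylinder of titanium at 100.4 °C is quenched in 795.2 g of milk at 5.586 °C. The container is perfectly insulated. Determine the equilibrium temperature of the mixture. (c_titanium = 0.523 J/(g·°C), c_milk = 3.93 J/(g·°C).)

T_f ≈ 16.4 °C

Heat lost by the titanium equals heat gained by the milk:
766.9*0.523*(100.4 − T) = 795.2*3.93*(T − 5.586)
401.09(100.4 − T) = 3125.1(T − 5.586)
3526.2 T = 57726  ⇒  T ≈ 16.37 °C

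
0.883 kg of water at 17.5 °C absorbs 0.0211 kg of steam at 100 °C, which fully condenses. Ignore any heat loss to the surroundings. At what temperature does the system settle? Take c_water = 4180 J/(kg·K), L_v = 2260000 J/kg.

T_f ≈ 32.0 °C

Energy conservation, ΣQ = 0:
latent heat released on condensation: 0.0211·2260000 = 47686
  condensate cools 100→T: 0.0211·4180·(T − 100) = 88.2(T − 100)
  original water: 3690.9(T − 17.5)
3779.1 T = 47686 + 8819.8 + 64591 = 121097
T ≈ 32.04 °C, under the boiling point, so the assumption holds.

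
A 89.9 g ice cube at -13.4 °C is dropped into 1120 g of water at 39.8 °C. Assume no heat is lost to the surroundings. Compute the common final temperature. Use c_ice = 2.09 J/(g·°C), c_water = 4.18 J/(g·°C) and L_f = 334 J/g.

Energy conservation, ΣQ = 0:
warm ice to 0 °C: 89.9·2.09·(0 − (-13.4)) = 2517.7; fusion: m_ice L_f = 89.9·334 = 30027; warm the meltwater: 375.78 T; water cools: 1120·4.18·(T − 39.8) = 4681.6(T − 39.8)
5057.4 T = 186328 − 32544 = 153783
T ≈ 30.41 °C. Since T > 0 °C, the all-ice-melts assumption holds.

T_f ≈ 30.4 °C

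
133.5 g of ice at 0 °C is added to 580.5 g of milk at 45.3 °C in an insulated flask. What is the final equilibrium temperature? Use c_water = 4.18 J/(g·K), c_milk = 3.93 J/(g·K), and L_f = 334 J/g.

T_f ≈ 20.7 °C

Energy conservation, ΣQ = 0:
fusion: m_ice L_f = 133.5×334 = 44589
  meltwater 0→T: 133.5×4.18×T = 558.03 T
  milk cools: 580.5×3.93×(T − 45.3) = 2281.4(T − 45.3)
2839.4 T = 103346 − 44589 = 58757
T ≈ 20.69 °C (positive, so assuming full melt was valid).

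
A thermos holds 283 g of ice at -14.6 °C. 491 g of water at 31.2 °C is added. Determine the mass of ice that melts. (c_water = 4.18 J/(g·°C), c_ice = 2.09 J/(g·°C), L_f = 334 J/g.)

m_melted ≈ 166 g

Cooling the water to 0 °C releases 491·4.18·31.2 = 64034 J.
Warming the ice to 0 °C takes 283·2.09·14.6 = 8635.5 J, leaving 55399 J for melting.
To melt every bit of ice: 283·334 = 94522 J.
Since 55399 < 94522 J, not all the ice melts; equilibrium is at 0 °C.
Mass melted = 55399/334 ≈ 165.9 g.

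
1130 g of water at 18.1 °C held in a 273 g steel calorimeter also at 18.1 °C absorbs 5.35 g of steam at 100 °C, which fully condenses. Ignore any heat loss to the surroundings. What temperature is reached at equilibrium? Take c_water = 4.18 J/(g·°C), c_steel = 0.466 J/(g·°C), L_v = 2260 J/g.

T_f ≈ 21.0 °C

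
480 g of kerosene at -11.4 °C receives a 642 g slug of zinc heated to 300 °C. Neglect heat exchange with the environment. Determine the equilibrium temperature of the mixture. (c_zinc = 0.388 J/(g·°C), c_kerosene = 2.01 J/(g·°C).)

Setting the total heat transfer to zero:
642*0.388*(T − 300) + 480*2.01*(T − (-11.4)) = 0
(249.1 + 964.8) T = 249.1*300 + 964.8*(-11.4)
T ≈ 52.50 °C

T_f ≈ 52.5 °C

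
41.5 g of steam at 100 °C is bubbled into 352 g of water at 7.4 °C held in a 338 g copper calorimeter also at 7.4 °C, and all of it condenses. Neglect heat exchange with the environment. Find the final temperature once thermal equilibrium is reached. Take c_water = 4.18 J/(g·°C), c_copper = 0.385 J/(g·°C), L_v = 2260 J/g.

Energy balance with sensible and latent terms:
condense steam: −41.5·2260 = −93790
  condensate cools 100→T: 41.5·4.18·(T − 100) = 173.47(T − 100)
  water warms: 352·4.18·(T − 7.4) = 1471.4(T − 7.4)
  copper cup: 338·0.385·(T − 7.4) = 130.13(T − 7.4)
1775 T = 93790 + 17347 + 11851 = 122988
T ≈ 69.29 °C (< 100 °C, so full condensation is consistent).

T_f ≈ 69.3 °C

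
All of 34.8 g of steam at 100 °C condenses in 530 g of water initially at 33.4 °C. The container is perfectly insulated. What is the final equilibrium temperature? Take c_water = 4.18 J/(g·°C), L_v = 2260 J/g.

Conservation of energy gives ΣQ = 0:
condense steam: −34.8×2260 = −78648; condensed water 100 °C→T: 145.46(T − 100); original water: 2215.4(T − 33.4)
2360.9 T = 78648 + 14546 + 73994 = 167189
T ≈ 70.82 °C, under the boiling point, so the assumption holds.

T_f ≈ 70.8 °C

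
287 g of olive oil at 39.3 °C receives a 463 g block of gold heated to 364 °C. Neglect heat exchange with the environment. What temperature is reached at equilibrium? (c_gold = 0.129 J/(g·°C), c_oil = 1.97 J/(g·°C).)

T_f ≈ 70.3 °C

Heat lost by the gold equals heat gained by the oil:
463·0.129·(364 − T) = 287·1.97·(T − 39.3)
59.73(364 − T) = 565.39(T − 39.3)
625.12 T = 43960  ⇒  T ≈ 70.32 °C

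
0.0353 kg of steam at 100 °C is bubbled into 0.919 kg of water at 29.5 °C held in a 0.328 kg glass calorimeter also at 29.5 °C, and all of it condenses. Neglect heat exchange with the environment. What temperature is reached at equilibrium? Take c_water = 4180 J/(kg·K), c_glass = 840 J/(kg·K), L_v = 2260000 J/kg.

T_f ≈ 50.6 °C

Heat gained plus heat lost sum to zero:
condense steam: −0.0353×2260000 = −79778; condensed water 100 °C→T: 147.55(T − 100); water warms: 0.919×4180×(T − 29.5) = 3841.4(T − 29.5); glass cup: 0.328×840×(T − 29.5) = 275.52(T − 29.5)
4264.5 T = 79778 + 14755 + 121450 = 215983
T ≈ 50.65 °C (< 100 °C, so full condensation is consistent).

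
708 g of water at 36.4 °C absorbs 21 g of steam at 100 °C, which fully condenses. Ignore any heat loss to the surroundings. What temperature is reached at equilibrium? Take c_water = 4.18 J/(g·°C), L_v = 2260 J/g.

Sum of m c ΔT and latent-heat terms is zero:
steam→water at 100 °C releases m L_v = 21·2260 = 47460
  condensed water 100 °C→T: 87.78(T − 100)
  water warms: 708·4.18·(T − 36.4) = 2959.4(T − 36.4)
3047.2 T = 47460 + 8778 + 107724 = 163962
T ≈ 53.81 °C (< 100 °C, so full condensation is consistent).

T_f ≈ 53.8 °C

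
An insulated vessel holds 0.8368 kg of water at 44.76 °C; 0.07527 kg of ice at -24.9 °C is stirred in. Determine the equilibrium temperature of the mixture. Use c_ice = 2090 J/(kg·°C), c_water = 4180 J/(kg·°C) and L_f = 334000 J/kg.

T_f ≈ 33.4 °C

Let T be the final temperature. ΣQ_i = 0:
warm ice to 0 °C: 0.07527·2090·(0 − (-24.9)) = 3917.1; melt ice: 0.07527·334000 = 25140; warm the meltwater: 314.63 T; water: 3497.8(T − 44.76)
3812.5 T = 156563 − 29057 = 127505
T ≈ 33.44 °C. Since T > 0 °C, the all-ice-melts assumption holds.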